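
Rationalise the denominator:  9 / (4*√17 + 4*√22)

Multiply numerator and denominator by -4*√17 + 4*√22.
Denominator becomes 80; numerator becomes -36*√17 + 36*√22.

(-9*√17 + 9*√22)/20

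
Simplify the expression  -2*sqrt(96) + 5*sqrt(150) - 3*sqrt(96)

5*sqrt(6)

2*sqrt(96) = 8*sqrt(6); 5*sqrt(150) = 25*sqrt(6); 3*sqrt(96) = 12*sqrt(6)
Combine: (-8 + 25 - 12)·sqrt(6) = 5*sqrt(6)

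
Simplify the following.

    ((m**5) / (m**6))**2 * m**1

1/m

Inside the bracket: (m**-1)
Raise to the power 2: (m**-2)
Multiply by m**1: add exponents.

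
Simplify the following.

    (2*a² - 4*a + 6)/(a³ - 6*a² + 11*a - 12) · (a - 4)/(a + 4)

Factor: 2*a² - 4*a + 6 = 2·(a² - 2*a + 3);  a³ - 6*a² + 11*a - 12 = (a - 4)·(a² - 2*a + 3)
Cancel the common factors (a² - 2*a + 3), (a - 4).

2/(a + 4)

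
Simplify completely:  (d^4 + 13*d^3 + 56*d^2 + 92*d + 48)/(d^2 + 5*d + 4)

d^2 + 8*d + 12

Factor: d^4 + 13*d^3 + 56*d^2 + 92*d + 48 = (d + 2)*(d + 4)*(d + 1)*(d + 6);  d^2 + 5*d + 4 = (d + 4)*(d + 1)
Cancel the common factors (d + 4), (d + 1).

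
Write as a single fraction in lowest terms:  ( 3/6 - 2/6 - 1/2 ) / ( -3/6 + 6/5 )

-10/21

Numerator: 3/6 - 2/6 - 1/2 = -1/3
Denominator: -3/6 + 6/5 = 7/10
Divide: (-1/3) · (10/7) = -10/21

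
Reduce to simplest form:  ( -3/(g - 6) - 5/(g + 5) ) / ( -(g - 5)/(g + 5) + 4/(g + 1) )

Numerator: -3/(g - 6) - 5/(g + 5) = (-8*g + 15)/(g² - g - 30)
Denominator: -(g - 5)/(g + 5) + 4/(g + 1) = (-g² + 8*g + 25)/(g² + 6*g + 5)
Divide: ((-8*g + 15)/(g² - g - 30)) · ((g² + 6*g + 5)/(-g² + 8*g + 25)) = (8*g² - 7*g - 15)/(g³ - 14*g² + 23*g + 150)

(8*g² - 7*g - 15)/(g³ - 14*g² + 23*g + 150)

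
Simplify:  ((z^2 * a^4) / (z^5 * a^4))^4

z^(-12)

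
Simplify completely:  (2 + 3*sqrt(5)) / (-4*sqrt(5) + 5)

(-70 - 23*sqrt(5))/55

Multiply numerator and denominator by 5 + 4*sqrt(5).
Denominator becomes -55; numerator becomes 23*sqrt(5) + 70.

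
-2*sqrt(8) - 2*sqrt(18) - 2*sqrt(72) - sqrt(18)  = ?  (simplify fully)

-25*sqrt(2)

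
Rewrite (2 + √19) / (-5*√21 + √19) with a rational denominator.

(-5*√399 - 10*√21 - 19 - 2*√19)/506

Multiply numerator and denominator by √19 + 5*√21.
Denominator becomes -506; numerator becomes 2*√19 + 19 + 10*√21 + 5*√399.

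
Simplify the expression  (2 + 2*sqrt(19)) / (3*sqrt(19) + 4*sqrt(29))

(-114 - 6*sqrt(19) + 8*sqrt(29) + 8*sqrt(551))/293

Multiply numerator and denominator by -4*sqrt(29) + 3*sqrt(19).
Denominator becomes -293; numerator becomes -8*sqrt(551) - 8*sqrt(29) + 6*sqrt(19) + 114.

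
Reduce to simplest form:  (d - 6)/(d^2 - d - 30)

Factor: d^2 - d - 30 = (d + 5)*(d - 6)
Cancel the common factor (d - 6).

1/(d + 5)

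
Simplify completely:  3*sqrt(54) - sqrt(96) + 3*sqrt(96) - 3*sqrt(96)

5*sqrt(6)

3*sqrt(54) = 9*sqrt(6); sqrt(96) = 4*sqrt(6); 3*sqrt(96) = 12*sqrt(6); 3*sqrt(96) = 12*sqrt(6)
Combine: (9 - 4 + 12 - 12)·sqrt(6) = 5*sqrt(6)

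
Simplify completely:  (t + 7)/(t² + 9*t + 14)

1/(t + 2)

Factor: t² + 9*t + 14 = (t + 2)·(t + 7)
Cancel the common factor (t + 7).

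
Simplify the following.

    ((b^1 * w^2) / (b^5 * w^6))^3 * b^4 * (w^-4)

1/(b^8*w^16)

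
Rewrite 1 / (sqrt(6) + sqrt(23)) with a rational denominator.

(-sqrt(6) + sqrt(23))/17

Multiply numerator and denominator by -sqrt(6) + sqrt(23).
Denominator becomes 17; numerator becomes -sqrt(6) + sqrt(23).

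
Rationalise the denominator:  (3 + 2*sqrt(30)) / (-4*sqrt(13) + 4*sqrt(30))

(3*sqrt(13) + 3*sqrt(30) + 2*sqrt(390) + 60)/68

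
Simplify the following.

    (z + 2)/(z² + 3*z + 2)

Factor: z² + 3*z + 2 = (z + 2)·(z + 1)
Cancel the common factor (z + 2).

1/(z + 1)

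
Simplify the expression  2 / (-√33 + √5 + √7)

Group as (√5 + √7) - √33; multiply by (√5 + √7) + √33, then rationalise the remaining surd.

(-42*√33 - 62*√7 - 70*√5 - 4*√1155)/301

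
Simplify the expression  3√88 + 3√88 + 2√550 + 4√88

3√88 = 6*√22; 3√88 = 6*√22; 2√550 = 10*√22; 4√88 = 8*√22
Combine: (6 + 6 + 10 + 8)·√22 = 30*√22

30*√22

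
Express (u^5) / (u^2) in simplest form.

u^3

Quotient: u^3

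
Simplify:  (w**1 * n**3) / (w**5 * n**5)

Quotient: (w**-4) * (n**-2)

1/(n**2*w**4)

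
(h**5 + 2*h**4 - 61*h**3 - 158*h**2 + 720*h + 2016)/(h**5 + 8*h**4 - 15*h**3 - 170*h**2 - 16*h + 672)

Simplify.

(h**2 - h - 42)/(h**2 + 5*h - 14)

Factor: h**5 + 2*h**4 - 61*h**3 - 158*h**2 + 720*h + 2016 = (h + 4)*(h - 4)*(h - 7)*(h + 3)*(h + 6);  h**5 + 8*h**4 - 15*h**3 - 170*h**2 - 16*h + 672 = (h - 2)*(h + 4)*(h + 7)*(h + 3)*(h - 4)
Cancel the common factors (h + 4), (h + 3), (h - 4).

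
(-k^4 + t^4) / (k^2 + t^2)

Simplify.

Difference of fourth powers: factor out (k^2 + t^2).

-k^2 + t^2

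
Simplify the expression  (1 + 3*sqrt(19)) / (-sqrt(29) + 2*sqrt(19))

(sqrt(29) + 2*sqrt(19) + 3*sqrt(551) + 114)/47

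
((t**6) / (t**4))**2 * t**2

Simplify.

Inside the bracket: t**2
Raise to the power 2: t**4
Multiply by t**2: add exponents.

t**6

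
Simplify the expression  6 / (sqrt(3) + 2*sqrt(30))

(-2*sqrt(3) + 4*sqrt(30))/39

Multiply numerator and denominator by -sqrt(3) + 2*sqrt(30).
Denominator becomes 117; numerator becomes -6*sqrt(3) + 12*sqrt(30).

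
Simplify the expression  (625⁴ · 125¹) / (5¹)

625⁴ = 5^16; 125¹ = 5^3; 5¹ = 5^1
Combine exponents: 5^18

5^18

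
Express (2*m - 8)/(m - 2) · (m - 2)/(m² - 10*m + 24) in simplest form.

Factor: 2*m - 8 = 2·(m - 4);  m² - 10*m + 24 = (m - 4)·(m - 6)
Cancel the common factors (m - 4), (m - 2).

2/(m - 6)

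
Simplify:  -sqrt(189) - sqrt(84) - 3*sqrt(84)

sqrt(189) = 3*sqrt(21); sqrt(84) = 2*sqrt(21); 3*sqrt(84) = 6*sqrt(21)
Combine: (-3 - 2 - 6)·sqrt(21) = -11*sqrt(21)

-11*sqrt(21)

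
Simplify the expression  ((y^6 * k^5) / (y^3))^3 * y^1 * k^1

Inside the bracket: y^3 * k^5
Raise to the power 3: y^9 * k^15
Multiply by y^1 * k^1: add exponents.

k^16*y^10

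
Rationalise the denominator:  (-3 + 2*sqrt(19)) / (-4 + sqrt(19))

(5*sqrt(19) + 26)/3

Multiply numerator and denominator by -sqrt(19) - 4.
Denominator becomes -3; numerator becomes -26 - 5*sqrt(19).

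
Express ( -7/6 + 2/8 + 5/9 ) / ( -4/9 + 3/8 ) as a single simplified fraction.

26/5

Numerator: -7/6 + 2/8 + 5/9 = -13/36
Denominator: -4/9 + 3/8 = -5/72
Divide: (-13/36) · (-72/5) = 26/5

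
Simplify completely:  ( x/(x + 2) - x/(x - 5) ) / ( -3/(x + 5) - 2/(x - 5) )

(7*x**2 + 35*x)/(5*x**2 + 5*x - 10)

Numerator: x/(x + 2) - x/(x - 5) = -7*x/(x**2 - 3*x - 10)
Denominator: -3/(x + 5) - 2/(x - 5) = (-5*x + 5)/(x**2 - 25)
Divide: (-7*x/(x**2 - 3*x - 10)) · ((x**2 - 25)/(-5*x + 5)) = (7*x**2 + 35*x)/(5*x**2 + 5*x - 10)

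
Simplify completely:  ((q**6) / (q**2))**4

q**16

Inside the bracket: q**4
Raise to the power 4: q**16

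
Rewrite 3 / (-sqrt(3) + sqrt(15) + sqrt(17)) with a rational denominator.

(-87*sqrt(3) + 3*sqrt(17) + 15*sqrt(15) + 18*sqrt(85))/179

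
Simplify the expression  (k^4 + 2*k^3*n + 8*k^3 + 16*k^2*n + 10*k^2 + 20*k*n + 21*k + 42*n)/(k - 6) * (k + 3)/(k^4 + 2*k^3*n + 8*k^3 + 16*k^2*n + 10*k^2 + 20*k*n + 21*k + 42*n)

(k + 3)/(k - 6)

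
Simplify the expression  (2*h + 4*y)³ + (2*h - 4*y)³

Binomially expand both and collect terms in (2*h), (4*y).

16*h*(h² + 12*y²)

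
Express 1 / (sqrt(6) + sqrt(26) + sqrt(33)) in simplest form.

(-12*sqrt(143) - sqrt(33) + 13*sqrt(26) + 53*sqrt(6))/623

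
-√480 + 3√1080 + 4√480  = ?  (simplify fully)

30*√30

√480 = 4*√30; 3√1080 = 18*√30; 4√480 = 16*√30
Combine: (-4 + 18 + 16)·√30 = 30*√30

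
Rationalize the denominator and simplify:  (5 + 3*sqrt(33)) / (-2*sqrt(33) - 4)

(-89 + sqrt(33))/58

Multiply numerator and denominator by -4 + 2*sqrt(33).
Denominator becomes -116; numerator becomes -2*sqrt(33) + 178.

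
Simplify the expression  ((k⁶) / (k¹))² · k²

k^12

Inside the bracket: k⁵
Raise to the power 2: k^10
Multiply by k²: add exponents.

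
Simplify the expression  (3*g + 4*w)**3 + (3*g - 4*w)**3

54*g**3 + 288*g*w**2

Binomially expand both and collect terms in (3*g), (4*w).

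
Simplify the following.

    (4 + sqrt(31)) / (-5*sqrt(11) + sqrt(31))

Multiply numerator and denominator by sqrt(31) + 5*sqrt(11).
Denominator becomes -244; numerator becomes 4*sqrt(31) + 31 + 20*sqrt(11) + 5*sqrt(341).

(-5*sqrt(341) - 20*sqrt(11) - 31 - 4*sqrt(31))/244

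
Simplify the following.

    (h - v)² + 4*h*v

(h + v)²

After expansion: h² + 2*h*v + v² — a perfect-square trinomial.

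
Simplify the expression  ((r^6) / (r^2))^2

r^8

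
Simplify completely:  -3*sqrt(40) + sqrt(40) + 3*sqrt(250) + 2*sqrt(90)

3*sqrt(40) = 6*sqrt(10); sqrt(40) = 2*sqrt(10); 3*sqrt(250) = 15*sqrt(10); 2*sqrt(90) = 6*sqrt(10)
Combine: (-6 + 2 + 15 + 6)·sqrt(10) = 17*sqrt(10)

17*sqrt(10)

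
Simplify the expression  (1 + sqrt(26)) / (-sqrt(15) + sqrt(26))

(sqrt(15) + sqrt(26) + sqrt(390) + 26)/11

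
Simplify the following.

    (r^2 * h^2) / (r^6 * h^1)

h/r^4

Quotient: (r^-4) * h^1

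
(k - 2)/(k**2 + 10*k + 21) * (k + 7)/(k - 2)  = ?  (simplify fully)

1/(k + 3)

Factor: k**2 + 10*k + 21 = (k + 7)*(k + 3)
Cancel the common factors (k - 2), (k + 7).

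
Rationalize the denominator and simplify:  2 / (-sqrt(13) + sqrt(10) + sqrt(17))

Group as (sqrt(10) + sqrt(17)) - sqrt(13); multiply by (sqrt(10) + sqrt(17)) + sqrt(13), then rationalise the remaining surd.

(-7*sqrt(13) + 3*sqrt(17) + 10*sqrt(10) + sqrt(2210))/121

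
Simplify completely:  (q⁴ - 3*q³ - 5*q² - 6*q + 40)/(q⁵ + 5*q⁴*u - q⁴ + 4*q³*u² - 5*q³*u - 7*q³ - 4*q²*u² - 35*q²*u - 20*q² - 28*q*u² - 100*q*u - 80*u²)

(q - 2)/(q² + 5*q*u + 4*u²)

Factor: q⁴ - 3*q³ - 5*q² - 6*q + 40 = (q - 4)·(q - 2)·(q² + 3*q + 5);  q⁵ + 5*q⁴*u - q⁴ + 4*q³*u² - 5*q³*u - 7*q³ - 4*q²*u² - 35*q²*u - 20*q² - 28*q*u² - 100*q*u - 80*u² = (q - 4)·(q + u)·(q + 4*u)·(q² + 3*q + 5)
Cancel the common factors (q² + 3*q + 5), (q - 4).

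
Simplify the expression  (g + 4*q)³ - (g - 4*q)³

24*g²*q + 128*q³

Only the odd-power cross terms survive.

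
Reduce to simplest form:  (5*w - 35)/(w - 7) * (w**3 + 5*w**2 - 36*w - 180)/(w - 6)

Factor: 5*w - 35 = 5*(w - 7);  w**3 + 5*w**2 - 36*w - 180 = (w + 5)*(w - 6)*(w + 6)
Cancel the common factors (w - 6), (w - 7).

5*w**2 + 55*w + 150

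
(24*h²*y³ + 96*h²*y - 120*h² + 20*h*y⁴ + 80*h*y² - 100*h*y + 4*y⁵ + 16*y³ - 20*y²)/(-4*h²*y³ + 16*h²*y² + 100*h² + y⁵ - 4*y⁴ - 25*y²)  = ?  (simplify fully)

(12*h*y - 12*h + 4*y² - 4*y)/(-2*h*y + 10*h + y² - 5*y)

Factor: 24*h²*y³ + 96*h²*y - 120*h² + 20*h*y⁴ + 80*h*y² - 100*h*y + 4*y⁵ + 16*y³ - 20*y² = 4·(y² + y + 5)·(y - 1)·(3*h + y)·(2*h + y);  -4*h²*y³ + 16*h²*y² + 100*h² + y⁵ - 4*y⁴ - 25*y² = (-2*h + y)·(2*h + y)·(y - 5)·(y² + y + 5)
Cancel the common factors (y² + y + 5), (2*h + y).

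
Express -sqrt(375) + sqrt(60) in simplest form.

-3*sqrt(15)

sqrt(375) = 5*sqrt(15); sqrt(60) = 2*sqrt(15)
Combine: (-5 + 2)·sqrt(15) = -3*sqrt(15)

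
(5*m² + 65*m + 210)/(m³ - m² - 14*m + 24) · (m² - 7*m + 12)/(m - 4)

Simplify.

(5*m² + 65*m + 210)/(m² + 2*m - 8)

Factor: 5*m² + 65*m + 210 = 5·(m + 6)·(m + 7);  m³ - m² - 14*m + 24 = (m - 2)·(m - 3)·(m + 4);  m² - 7*m + 12 = (m - 4)·(m - 3)
Cancel the common factors (m - 4), (m - 3).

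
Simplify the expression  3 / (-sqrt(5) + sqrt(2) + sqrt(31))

Group as (sqrt(2) + sqrt(31)) - sqrt(5); multiply by (sqrt(2) + sqrt(31)) + sqrt(5), then rationalise the remaining surd.

(-51*sqrt(2) - 3*sqrt(310) + 42*sqrt(5) + 36*sqrt(31))/268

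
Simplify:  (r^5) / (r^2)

Quotient: r^3

r^3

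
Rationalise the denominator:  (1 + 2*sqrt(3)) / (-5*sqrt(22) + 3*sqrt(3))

Multiply numerator and denominator by 3*sqrt(3) + 5*sqrt(22).
Denominator becomes -523; numerator becomes 3*sqrt(3) + 18 + 5*sqrt(22) + 10*sqrt(66).

(-10*sqrt(66) - 5*sqrt(22) - 18 - 3*sqrt(3))/523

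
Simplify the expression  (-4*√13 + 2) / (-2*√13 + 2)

(√13 + 25)/12

Multiply numerator and denominator by 2 + 2*√13.
Denominator becomes -48; numerator becomes -100 - 4*√13.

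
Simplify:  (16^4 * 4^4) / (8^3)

16^4 = 2^16; 4^4 = 2^8; 8^3 = 2^9
Combine exponents: 2^15

2^15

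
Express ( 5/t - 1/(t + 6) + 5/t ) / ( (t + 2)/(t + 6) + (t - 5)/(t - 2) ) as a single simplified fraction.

(9*t**2 + 42*t - 120)/(2*t**3 + t**2 - 34*t)

Numerator: 5/t - 1/(t + 6) + 5/t = (9*t + 60)/(t**2 + 6*t)
Denominator: (t + 2)/(t + 6) + (t - 5)/(t - 2) = (2*t**2 + t - 34)/(t**2 + 4*t - 12)
Divide: ((9*t + 60)/(t**2 + 6*t)) · ((t**2 + 4*t - 12)/(2*t**2 + t - 34)) = (9*t**2 + 42*t - 120)/(2*t**3 + t**2 - 34*t)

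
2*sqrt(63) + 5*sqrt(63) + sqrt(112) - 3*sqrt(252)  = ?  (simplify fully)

7*sqrt(7)

2*sqrt(63) = 6*sqrt(7); 5*sqrt(63) = 15*sqrt(7); sqrt(112) = 4*sqrt(7); 3*sqrt(252) = 18*sqrt(7)
Combine: (6 + 15 + 4 - 18)·sqrt(7) = 7*sqrt(7)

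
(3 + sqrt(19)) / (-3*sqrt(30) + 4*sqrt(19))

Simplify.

(9*sqrt(30) + 12*sqrt(19) + 3*sqrt(570) + 76)/34

Multiply numerator and denominator by 3*sqrt(30) + 4*sqrt(19).
Denominator becomes 34; numerator becomes 9*sqrt(30) + 12*sqrt(19) + 3*sqrt(570) + 76.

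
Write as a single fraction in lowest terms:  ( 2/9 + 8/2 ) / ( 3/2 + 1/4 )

152/63

Numerator: 2/9 + 8/2 = 38/9
Denominator: 3/2 + 1/4 = 7/4
Divide: (38/9) · (4/7) = 152/63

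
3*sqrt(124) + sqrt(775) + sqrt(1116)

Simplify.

3*sqrt(124) = 6*sqrt(31); sqrt(775) = 5*sqrt(31); sqrt(1116) = 6*sqrt(31)
Combine: (6 + 5 + 6)·sqrt(31) = 17*sqrt(31)

17*sqrt(31)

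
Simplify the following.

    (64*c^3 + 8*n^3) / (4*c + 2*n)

(2*n)^3 + (4*c)^3 = (4*c + 2*n)(16*c^2 - 8*c*n + 4*n^2).

16*c^2 - 8*c*n + 4*n^2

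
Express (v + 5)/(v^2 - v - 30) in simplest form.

1/(v - 6)

Factor: v^2 - v - 30 = (v - 6)*(v + 5)
Cancel the common factor (v + 5).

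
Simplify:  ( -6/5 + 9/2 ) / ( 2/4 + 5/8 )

Numerator: -6/5 + 9/2 = 33/10
Denominator: 2/4 + 5/8 = 9/8
Divide: (33/10) · (8/9) = 44/15

44/15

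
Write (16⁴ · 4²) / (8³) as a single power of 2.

2^11

16⁴ = 2^16; 4² = 2^4; 8³ = 2^9
Combine exponents: 2^11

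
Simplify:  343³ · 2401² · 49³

7^23

343³ = 7^9; 2401² = 7^8; 49³ = 7^6
Combine exponents: 7^23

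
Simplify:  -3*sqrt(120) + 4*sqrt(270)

3*sqrt(120) = 6*sqrt(30); 4*sqrt(270) = 12*sqrt(30)
Combine: (-6 + 12)·sqrt(30) = 6*sqrt(30)

6*sqrt(30)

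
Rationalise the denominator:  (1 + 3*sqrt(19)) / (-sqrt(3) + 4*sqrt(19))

(sqrt(3) + 4*sqrt(19) + 3*sqrt(57) + 228)/301

Multiply numerator and denominator by sqrt(3) + 4*sqrt(19).
Denominator becomes 301; numerator becomes sqrt(3) + 4*sqrt(19) + 3*sqrt(57) + 228.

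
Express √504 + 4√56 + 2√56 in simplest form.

√504 = 6*√14; 4√56 = 8*√14; 2√56 = 4*√14
Combine: (6 + 8 + 4)·√14 = 18*√14

18*√14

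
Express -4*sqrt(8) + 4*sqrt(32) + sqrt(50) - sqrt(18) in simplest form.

10*sqrt(2)

4*sqrt(8) = 8*sqrt(2); 4*sqrt(32) = 16*sqrt(2); sqrt(50) = 5*sqrt(2); sqrt(18) = 3*sqrt(2)
Combine: (-8 + 16 + 5 - 3)·sqrt(2) = 10*sqrt(2)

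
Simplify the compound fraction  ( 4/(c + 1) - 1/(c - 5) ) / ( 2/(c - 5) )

Numerator: 4/(c + 1) - 1/(c - 5) = (3*c - 21)/(c² - 4*c - 5)
Denominator: 2/(c - 5) = 2/(c - 5)
Divide: ((3*c - 21)/(c² - 4*c - 5)) · (c/2 - 5/2) = (3*c - 21)/(2*c + 2)

(3*c - 21)/(2*c + 2)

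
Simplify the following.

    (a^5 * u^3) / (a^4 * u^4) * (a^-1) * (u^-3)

Quotient: a^1 * (u^-1)
Multiply by (a^-1) * (u^-3): add exponents.

u^(-4)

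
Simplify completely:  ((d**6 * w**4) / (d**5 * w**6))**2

Inside the bracket: d**1 * (w**-2)
Raise to the power 2: d**2 * (w**-4)

d**2/w**4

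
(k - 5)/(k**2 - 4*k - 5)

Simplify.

1/(k + 1)

Factor: k**2 - 4*k - 5 = (k + 1)*(k - 5)
Cancel the common factor (k - 5).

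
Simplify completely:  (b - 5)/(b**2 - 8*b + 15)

Factor: b**2 - 8*b + 15 = (b - 3)*(b - 5)
Cancel the common factor (b - 5).

1/(b - 3)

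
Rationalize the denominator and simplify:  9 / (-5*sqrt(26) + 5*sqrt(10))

(-9*sqrt(26) - 9*sqrt(10))/80

Multiply numerator and denominator by 5*sqrt(10) + 5*sqrt(26).
Denominator becomes -400; numerator becomes 45*sqrt(10) + 45*sqrt(26).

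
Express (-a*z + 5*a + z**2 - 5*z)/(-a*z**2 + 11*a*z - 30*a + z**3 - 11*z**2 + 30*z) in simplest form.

Factor: -a*z + 5*a + z**2 - 5*z = (z - 5)*(-a + z);  -a*z**2 + 11*a*z - 30*a + z**3 - 11*z**2 + 30*z = (z - 6)*(z - 5)*(-a + z)
Cancel the common factors (z - 5), (-a + z).

1/(z - 6)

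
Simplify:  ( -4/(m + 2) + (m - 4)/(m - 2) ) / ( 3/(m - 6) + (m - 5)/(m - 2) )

Numerator: -4/(m + 2) + (m - 4)/(m - 2) = (m² - 6*m)/(m² - 4)
Denominator: 3/(m - 6) + (m - 5)/(m - 2) = (m² - 8*m + 24)/(m² - 8*m + 12)
Divide: ((m² - 6*m)/(m² - 4)) · ((m² - 8*m + 12)/(m² - 8*m + 24)) = (m³ - 12*m² + 36*m)/(m³ - 6*m² + 8*m + 48)

(m³ - 12*m² + 36*m)/(m³ - 6*m² + 8*m + 48)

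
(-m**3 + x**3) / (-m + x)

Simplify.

m**2 + m*x + x**2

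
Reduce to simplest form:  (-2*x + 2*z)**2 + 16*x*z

4*(x + z)**2

Expand the square and combine the 16*x*z term.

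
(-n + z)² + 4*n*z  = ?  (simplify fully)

(n + z)²

After expansion: n² + 2*n*z + z² — a perfect-square trinomial.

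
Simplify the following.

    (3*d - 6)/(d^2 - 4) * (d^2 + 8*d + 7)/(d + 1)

Factor: 3*d - 6 = 3*(d - 2);  d^2 - 4 = (d - 2)*(d + 2);  d^2 + 8*d + 7 = (d + 7)*(d + 1)
Cancel the common factors (d + 1), (d - 2).

(3*d + 21)/(d + 2)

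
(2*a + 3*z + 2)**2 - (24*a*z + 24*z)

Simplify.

(2*a - 3*z + 2)**2

Expanding gives 4*a**2 - 12*a*z + 8*a + 9*z**2 - 12*z + 4, a perfect square.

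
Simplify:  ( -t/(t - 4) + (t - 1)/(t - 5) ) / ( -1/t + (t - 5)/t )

4*t/(t³ - 15*t² + 74*t - 120)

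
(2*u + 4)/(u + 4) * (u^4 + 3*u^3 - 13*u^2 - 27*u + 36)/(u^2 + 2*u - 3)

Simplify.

Factor: 2*u + 4 = 2*(u + 2);  u^4 + 3*u^3 - 13*u^2 - 27*u + 36 = (u + 4)*(u - 3)*(u + 3)*(u - 1);  u^2 + 2*u - 3 = (u - 1)*(u + 3)
Cancel the common factors (u + 3), (u + 4), (u - 1).

2*u^2 - 2*u - 12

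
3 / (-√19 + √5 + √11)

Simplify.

Group as (√5 + √11) - √19; multiply by (√5 + √11) + √19, then rationalise the remaining surd.

(9*√19 + 39*√11 + 75*√5 + 6*√1045)/211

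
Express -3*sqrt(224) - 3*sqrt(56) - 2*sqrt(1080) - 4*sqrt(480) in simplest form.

3*sqrt(224) = 12*sqrt(14); 3*sqrt(56) = 6*sqrt(14); 2*sqrt(1080) = 12*sqrt(30); 4*sqrt(480) = 16*sqrt(30)

-28*sqrt(30) - 18*sqrt(14)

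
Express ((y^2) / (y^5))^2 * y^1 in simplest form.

y^(-5)

Inside the bracket: (y^-3)
Raise to the power 2: (y^-6)
Multiply by y^1: add exponents.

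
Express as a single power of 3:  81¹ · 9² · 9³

81¹ = 3^4; 9² = 3^4; 9³ = 3^6
Combine exponents: 3^14

3^14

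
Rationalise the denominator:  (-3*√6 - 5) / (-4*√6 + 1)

(23*√6 + 77)/95

Multiply numerator and denominator by 1 + 4*√6.
Denominator becomes -95; numerator becomes -77 - 23*√6.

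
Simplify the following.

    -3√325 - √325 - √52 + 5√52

-12*√13

3√325 = 15*√13; √325 = 5*√13; √52 = 2*√13; 5√52 = 10*√13
Combine: (-15 - 5 - 2 + 10)·√13 = -12*√13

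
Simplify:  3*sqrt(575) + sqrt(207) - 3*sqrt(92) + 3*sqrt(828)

3*sqrt(575) = 15*sqrt(23); sqrt(207) = 3*sqrt(23); 3*sqrt(92) = 6*sqrt(23); 3*sqrt(828) = 18*sqrt(23)
Combine: (15 + 3 - 6 + 18)·sqrt(23) = 30*sqrt(23)

30*sqrt(23)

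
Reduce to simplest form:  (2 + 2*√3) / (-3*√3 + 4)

(-26 - 14*√3)/11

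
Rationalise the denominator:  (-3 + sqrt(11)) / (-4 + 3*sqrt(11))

(-5*sqrt(11) + 21)/83

Multiply numerator and denominator by -3*sqrt(11) - 4.
Denominator becomes -83; numerator becomes -21 + 5*sqrt(11).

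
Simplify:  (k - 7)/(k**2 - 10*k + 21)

1/(k - 3)

Factor: k**2 - 10*k + 21 = (k - 3)*(k - 7)
Cancel the common factor (k - 7).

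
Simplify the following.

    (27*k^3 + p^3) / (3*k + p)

9*k^2 - 3*k*p + p^2

Apply the sum-of-cubes factorisation and cancel (3*k + p).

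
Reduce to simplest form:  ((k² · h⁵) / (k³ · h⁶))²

Inside the bracket: (k^-1) · (h^-1)
Raise to the power 2: (k^-2) · (h^-2)

1/(h²*k²)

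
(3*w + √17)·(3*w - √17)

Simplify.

Product of conjugates: (P+Q)(P-Q) = P^2 - Q^2.

9*w² - 17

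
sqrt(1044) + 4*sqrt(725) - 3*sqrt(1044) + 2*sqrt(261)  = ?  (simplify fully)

sqrt(1044) = 6*sqrt(29); 4*sqrt(725) = 20*sqrt(29); 3*sqrt(1044) = 18*sqrt(29); 2*sqrt(261) = 6*sqrt(29)
Combine: (6 + 20 - 18 + 6)·sqrt(29) = 14*sqrt(29)

14*sqrt(29)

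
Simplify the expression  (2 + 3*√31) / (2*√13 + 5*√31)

Multiply numerator and denominator by -2*√13 + 5*√31.
Denominator becomes 723; numerator becomes -6*√403 - 4*√13 + 10*√31 + 465.

(-6*√403 - 4*√13 + 10*√31 + 465)/723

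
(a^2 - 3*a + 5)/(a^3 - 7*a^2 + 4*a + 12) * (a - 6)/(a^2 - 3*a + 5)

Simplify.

1/(a^2 - a - 2)

Factor: a^3 - 7*a^2 + 4*a + 12 = (a - 2)*(a - 6)*(a + 1)
Cancel the common factors (a^2 - 3*a + 5), (a - 6).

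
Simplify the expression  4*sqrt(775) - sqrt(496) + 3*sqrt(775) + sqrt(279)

34*sqrt(31)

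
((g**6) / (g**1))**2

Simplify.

Inside the bracket: g**5
Raise to the power 2: g**10

g**10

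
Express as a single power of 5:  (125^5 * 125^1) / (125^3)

5^9

125^5 = 5^15; 125^1 = 5^3; 125^3 = 5^9
Combine exponents: 5^9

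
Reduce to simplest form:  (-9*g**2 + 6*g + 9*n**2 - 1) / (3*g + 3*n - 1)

Factor (3*n)**2 - (3*g - 1)**2 and cancel (3*g + 3*n - 1).

-3*g + 3*n + 1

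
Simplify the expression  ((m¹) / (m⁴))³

Inside the bracket: (m^-3)
Raise to the power 3: (m^-9)

m^(-9)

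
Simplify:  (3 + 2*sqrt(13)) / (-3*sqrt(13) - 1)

(-75 - 7*sqrt(13))/116

Multiply numerator and denominator by -1 + 3*sqrt(13).
Denominator becomes -116; numerator becomes 7*sqrt(13) + 75.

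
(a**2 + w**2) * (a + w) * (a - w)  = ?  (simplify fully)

(a+w)(a-w) = a**2 - w**2; continue pairing.

a**4 - w**4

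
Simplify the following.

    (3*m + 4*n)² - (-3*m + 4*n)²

Write as f((4*n),(3*m)) - f((4*n),-(3*m)) and expand.

48*m*n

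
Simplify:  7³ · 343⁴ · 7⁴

7³ = 7^3; 343⁴ = 7^12; 7⁴ = 7^4
Combine exponents: 7^19

7^19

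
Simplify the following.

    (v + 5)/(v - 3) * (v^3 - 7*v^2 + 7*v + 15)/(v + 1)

v^2 - 25

Factor: v^3 - 7*v^2 + 7*v + 15 = (v - 3)*(v - 5)*(v + 1)
Cancel the common factors (v - 3), (v + 1).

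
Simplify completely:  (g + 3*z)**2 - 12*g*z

(g - 3*z)**2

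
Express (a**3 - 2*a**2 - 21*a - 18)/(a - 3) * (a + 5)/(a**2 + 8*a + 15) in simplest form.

(a**2 - 5*a - 6)/(a - 3)

Factor: a**3 - 2*a**2 - 21*a - 18 = (a + 1)*(a + 3)*(a - 6);  a**2 + 8*a + 15 = (a + 5)*(a + 3)
Cancel the common factors (a + 5), (a + 3).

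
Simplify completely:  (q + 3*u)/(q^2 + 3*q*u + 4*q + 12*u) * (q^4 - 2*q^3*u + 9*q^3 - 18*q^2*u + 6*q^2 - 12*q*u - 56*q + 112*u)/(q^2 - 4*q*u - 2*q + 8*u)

(q^2 - 2*q*u + 7*q - 14*u)/(q - 4*u)

Factor: q^2 + 3*q*u + 4*q + 12*u = (q + 4)*(q + 3*u);  q^4 - 2*q^3*u + 9*q^3 - 18*q^2*u + 6*q^2 - 12*q*u - 56*q + 112*u = (q - 2)*(q + 7)*(q - 2*u)*(q + 4);  q^2 - 4*q*u - 2*q + 8*u = (q - 2)*(q - 4*u)
Cancel the common factors (q + 3*u), (q - 2), (q + 4).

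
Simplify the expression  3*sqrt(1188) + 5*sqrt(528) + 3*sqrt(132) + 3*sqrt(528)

56*sqrt(33)

3*sqrt(1188) = 18*sqrt(33); 5*sqrt(528) = 20*sqrt(33); 3*sqrt(132) = 6*sqrt(33); 3*sqrt(528) = 12*sqrt(33)
Combine: (18 + 20 + 6 + 12)·sqrt(33) = 56*sqrt(33)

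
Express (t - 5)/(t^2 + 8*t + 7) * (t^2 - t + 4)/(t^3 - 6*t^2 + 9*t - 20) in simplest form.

Factor: t^2 + 8*t + 7 = (t + 7)*(t + 1);  t^3 - 6*t^2 + 9*t - 20 = (t^2 - t + 4)*(t - 5)
Cancel the common factors (t^2 - t + 4), (t - 5).

1/(t^2 + 8*t + 7)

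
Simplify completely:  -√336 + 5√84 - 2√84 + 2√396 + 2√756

√336 = 4*√21; 5√84 = 10*√21; 2√84 = 4*√21; 2√396 = 12*√11; 2√756 = 12*√21

12*√11 + 14*√21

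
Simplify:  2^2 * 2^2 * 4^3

2^2 = 2^2; 2^2 = 2^2; 4^3 = 2^6
Combine exponents: 2^10

2^10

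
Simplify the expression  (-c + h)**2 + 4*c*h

Expanding gives c**2 + 2*c*h + h**2, a perfect square.

(c + h)**2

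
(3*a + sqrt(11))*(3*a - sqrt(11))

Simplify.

(3*a)**2 - (sqrt(11))**2 = 9*a**2 - 11.

9*a**2 - 11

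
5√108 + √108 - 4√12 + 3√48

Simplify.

40*√3

5√108 = 30*√3; √108 = 6*√3; 4√12 = 8*√3; 3√48 = 12*√3
Combine: (30 + 6 - 8 + 12)·√3 = 40*√3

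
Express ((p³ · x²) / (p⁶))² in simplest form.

x⁴/p⁶

Inside the bracket: (p^-3) · x²
Raise to the power 2: (p^-6) · x⁴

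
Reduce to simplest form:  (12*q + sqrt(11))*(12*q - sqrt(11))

144*q^2 - 11

(12*q)^2 - (sqrt(11))^2 = 144*q^2 - 11.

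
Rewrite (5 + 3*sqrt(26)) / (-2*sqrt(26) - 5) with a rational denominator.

Multiply numerator and denominator by -5 + 2*sqrt(26).
Denominator becomes -79; numerator becomes -5*sqrt(26) + 131.

(-131 + 5*sqrt(26))/79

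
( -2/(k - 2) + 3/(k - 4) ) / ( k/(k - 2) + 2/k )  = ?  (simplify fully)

(k² + 2*k)/(k³ - 2*k² - 12*k + 16)

Numerator: -2/(k - 2) + 3/(k - 4) = (k + 2)/(k² - 6*k + 8)
Denominator: k/(k - 2) + 2/k = (k² + 2*k - 4)/(k² - 2*k)
Divide: ((k + 2)/(k² - 6*k + 8)) · ((k² - 2*k)/(k² + 2*k - 4)) = (k² + 2*k)/(k³ - 2*k² - 12*k + 16)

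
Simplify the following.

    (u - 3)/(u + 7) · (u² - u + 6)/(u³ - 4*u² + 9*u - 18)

Factor: u³ - 4*u² + 9*u - 18 = (u² - u + 6)·(u - 3)
Cancel the common factors (u² - u + 6), (u - 3).

1/(u + 7)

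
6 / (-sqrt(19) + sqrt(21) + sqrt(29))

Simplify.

(-186*sqrt(19) + 66*sqrt(29) + 162*sqrt(21) + 12*sqrt(11571))/1475

Group as (sqrt(21) + sqrt(29)) - sqrt(19); multiply by (sqrt(21) + sqrt(29)) + sqrt(19), then rationalise the remaining surd.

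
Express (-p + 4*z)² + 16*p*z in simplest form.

After expansion: p² + 8*p*z + 16*z² — a perfect-square trinomial.

(p + 4*z)²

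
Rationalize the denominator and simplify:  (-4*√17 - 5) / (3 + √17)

(-53 + 7*√17)/8

Multiply numerator and denominator by -√17 + 3.
Denominator becomes -8; numerator becomes -7*√17 + 53.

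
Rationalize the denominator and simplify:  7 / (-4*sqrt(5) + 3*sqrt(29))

Multiply numerator and denominator by 4*sqrt(5) + 3*sqrt(29).
Denominator becomes 181; numerator becomes 28*sqrt(5) + 21*sqrt(29).

(28*sqrt(5) + 21*sqrt(29))/181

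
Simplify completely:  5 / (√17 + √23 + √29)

Group as (√23 + √29) + √17; multiply by (√23 + √29) - √17, then rationalise the remaining surd.

(-10*√11339 + 55*√29 + 115*√23 + 175*√17)/1443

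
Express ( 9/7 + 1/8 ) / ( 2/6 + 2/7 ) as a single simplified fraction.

Numerator: 9/7 + 1/8 = 79/56
Denominator: 2/6 + 2/7 = 13/21
Divide: (79/56) · (21/13) = 237/104

237/104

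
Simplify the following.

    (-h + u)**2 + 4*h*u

Expand the square and combine the 4*h*u term.

(h + u)**2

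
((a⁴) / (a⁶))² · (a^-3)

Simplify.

a^(-7)

Inside the bracket: (a^-2)
Raise to the power 2: (a^-4)
Multiply by (a^-3): add exponents.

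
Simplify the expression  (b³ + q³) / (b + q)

Apply the sum-of-cubes factorisation and cancel (b + q).

b² - b*q + q²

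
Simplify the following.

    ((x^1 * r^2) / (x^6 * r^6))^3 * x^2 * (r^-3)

Inside the bracket: (x^-5) * (r^-4)
Raise to the power 3: (x^-15) * (r^-12)
Multiply by x^2 * (r^-3): add exponents.

1/(r^15*x^13)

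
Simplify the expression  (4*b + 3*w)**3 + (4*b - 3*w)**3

128*b**3 + 216*b*w**2

Only the even-power cross terms survive.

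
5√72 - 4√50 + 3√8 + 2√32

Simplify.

24*√2

5√72 = 30*√2; 4√50 = 20*√2; 3√8 = 6*√2; 2√32 = 8*√2
Combine: (30 - 20 + 6 + 8)·√2 = 24*√2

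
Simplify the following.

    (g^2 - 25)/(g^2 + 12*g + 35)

(g - 5)/(g + 7)

Factor: g^2 - 25 = (g - 5)*(g + 5);  g^2 + 12*g + 35 = (g + 5)*(g + 7)
Cancel the common factor (g + 5).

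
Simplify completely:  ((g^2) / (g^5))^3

g^(-9)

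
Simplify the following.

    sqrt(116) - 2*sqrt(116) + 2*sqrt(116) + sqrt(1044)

8*sqrt(29)

sqrt(116) = 2*sqrt(29); 2*sqrt(116) = 4*sqrt(29); 2*sqrt(116) = 4*sqrt(29); sqrt(1044) = 6*sqrt(29)
Combine: (2 - 4 + 4 + 6)·sqrt(29) = 8*sqrt(29)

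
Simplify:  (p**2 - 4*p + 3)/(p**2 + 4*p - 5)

(p - 3)/(p + 5)

Factor: p**2 - 4*p + 3 = (p - 3)*(p - 1);  p**2 + 4*p - 5 = (p - 1)*(p + 5)
Cancel the common factor (p - 1).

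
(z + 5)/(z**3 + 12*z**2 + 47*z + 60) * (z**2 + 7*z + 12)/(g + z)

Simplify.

Factor: z**3 + 12*z**2 + 47*z + 60 = (z + 3)*(z + 5)*(z + 4);  z**2 + 7*z + 12 = (z + 3)*(z + 4)
Cancel the common factors (z + 4), (z + 3), (z + 5).

1/(g + z)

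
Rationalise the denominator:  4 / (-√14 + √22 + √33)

Group as (√22 + √33) - √14; multiply by (√22 + √33) + √14, then rationalise the remaining surd.

(-164*√14 + 12*√33 + 100*√22 + 176*√21)/1223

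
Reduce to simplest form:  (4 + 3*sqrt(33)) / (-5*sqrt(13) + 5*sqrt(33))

Multiply numerator and denominator by 5*sqrt(13) + 5*sqrt(33).
Denominator becomes 500; numerator becomes 20*sqrt(13) + 20*sqrt(33) + 15*sqrt(429) + 495.

(4*sqrt(13) + 4*sqrt(33) + 3*sqrt(429) + 99)/100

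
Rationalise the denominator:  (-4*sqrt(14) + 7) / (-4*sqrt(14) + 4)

Multiply numerator and denominator by 4 + 4*sqrt(14).
Denominator becomes -208; numerator becomes -196 + 12*sqrt(14).

(-3*sqrt(14) + 49)/52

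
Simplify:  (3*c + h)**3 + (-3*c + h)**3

Write as f(h,(3*c)) + f(h,-(3*c)) and expand.

2*h*(27*c**2 + h**2)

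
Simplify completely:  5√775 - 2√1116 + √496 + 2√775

27*√31

5√775 = 25*√31; 2√1116 = 12*√31; √496 = 4*√31; 2√775 = 10*√31
Combine: (25 - 12 + 4 + 10)·√31 = 27*√31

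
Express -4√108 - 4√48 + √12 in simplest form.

4√108 = 24*√3; 4√48 = 16*√3; √12 = 2*√3
Combine: (-24 - 16 + 2)·√3 = -38*√3

-38*√3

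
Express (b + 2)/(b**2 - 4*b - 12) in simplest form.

1/(b - 6)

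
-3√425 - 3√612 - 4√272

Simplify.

3√425 = 15*√17; 3√612 = 18*√17; 4√272 = 16*√17
Combine: (-15 - 18 - 16)·√17 = -49*√17

-49*√17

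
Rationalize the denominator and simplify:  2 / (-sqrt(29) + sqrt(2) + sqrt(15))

Group as (sqrt(2) + sqrt(15)) - sqrt(29); multiply by (sqrt(2) + sqrt(15)) + sqrt(29), then rationalise the remaining surd.

(-6*sqrt(29) - 8*sqrt(15) - 21*sqrt(2) - sqrt(870))/6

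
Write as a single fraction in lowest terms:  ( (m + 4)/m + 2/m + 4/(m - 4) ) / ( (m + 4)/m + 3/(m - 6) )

Numerator: (m + 4)/m + 2/m + 4/(m - 4) = (m² + 6*m - 24)/(m² - 4*m)
Denominator: (m + 4)/m + 3/(m - 6) = (m² + m - 24)/(m² - 6*m)
Divide: ((m² + 6*m - 24)/(m² - 4*m)) · ((m² - 6*m)/(m² + m - 24)) = (m³ - 60*m + 144)/(m³ - 3*m² - 28*m + 96)

(m³ - 60*m + 144)/(m³ - 3*m² - 28*m + 96)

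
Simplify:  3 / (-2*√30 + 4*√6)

Multiply numerator and denominator by 4*√6 + 2*√30.
Denominator becomes -24; numerator becomes 12*√6 + 6*√30.

(-√30 - 2*√6)/4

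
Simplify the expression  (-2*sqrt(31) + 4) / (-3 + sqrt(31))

(-25 - sqrt(31))/11

Multiply numerator and denominator by -sqrt(31) - 3.
Denominator becomes -22; numerator becomes 2*sqrt(31) + 50.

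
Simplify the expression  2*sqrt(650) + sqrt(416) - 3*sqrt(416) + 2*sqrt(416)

10*sqrt(26)

2*sqrt(650) = 10*sqrt(26); sqrt(416) = 4*sqrt(26); 3*sqrt(416) = 12*sqrt(26); 2*sqrt(416) = 8*sqrt(26)
Combine: (10 + 4 - 12 + 8)·sqrt(26) = 10*sqrt(26)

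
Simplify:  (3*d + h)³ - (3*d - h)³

2*h*(27*d² + h²)

Binomially expand both and collect terms in (3*d), h.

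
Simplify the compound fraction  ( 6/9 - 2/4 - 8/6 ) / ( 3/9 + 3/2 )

-7/11

Numerator: 6/9 - 2/4 - 8/6 = -7/6
Denominator: 3/9 + 3/2 = 11/6
Divide: (-7/6) · (6/11) = -7/11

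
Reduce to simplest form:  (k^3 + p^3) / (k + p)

k^2 - k*p + p^2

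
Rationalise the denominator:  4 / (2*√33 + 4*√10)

(-2*√33 + 4*√10)/7

Multiply numerator and denominator by -2*√33 + 4*√10.
Denominator becomes 28; numerator becomes -8*√33 + 16*√10.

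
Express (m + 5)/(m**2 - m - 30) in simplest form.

1/(m - 6)

Factor: m**2 - m - 30 = (m - 6)*(m + 5)
Cancel the common factor (m + 5).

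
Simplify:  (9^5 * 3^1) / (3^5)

9^5 = 3^10; 3^1 = 3^1; 3^5 = 3^5
Combine exponents: 3^6

3^6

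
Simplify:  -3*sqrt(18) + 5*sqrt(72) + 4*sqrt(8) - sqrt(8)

27*sqrt(2)

3*sqrt(18) = 9*sqrt(2); 5*sqrt(72) = 30*sqrt(2); 4*sqrt(8) = 8*sqrt(2); sqrt(8) = 2*sqrt(2)
Combine: (-9 + 30 + 8 - 2)·sqrt(2) = 27*sqrt(2)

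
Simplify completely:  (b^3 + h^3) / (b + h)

b^2 - b*h + h^2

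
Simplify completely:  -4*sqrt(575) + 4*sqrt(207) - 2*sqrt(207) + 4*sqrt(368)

2*sqrt(23)

4*sqrt(575) = 20*sqrt(23); 4*sqrt(207) = 12*sqrt(23); 2*sqrt(207) = 6*sqrt(23); 4*sqrt(368) = 16*sqrt(23)
Combine: (-20 + 12 - 6 + 16)·sqrt(23) = 2*sqrt(23)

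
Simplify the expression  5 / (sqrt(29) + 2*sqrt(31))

(-sqrt(29) + 2*sqrt(31))/19

Multiply numerator and denominator by -sqrt(29) + 2*sqrt(31).
Denominator becomes 95; numerator becomes -5*sqrt(29) + 10*sqrt(31).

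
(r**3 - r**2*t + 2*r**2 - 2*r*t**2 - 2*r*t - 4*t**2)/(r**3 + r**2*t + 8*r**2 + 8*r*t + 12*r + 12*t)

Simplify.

Factor: r**3 - r**2*t + 2*r**2 - 2*r*t**2 - 2*r*t - 4*t**2 = (r + t)*(r - 2*t)*(r + 2);  r**3 + r**2*t + 8*r**2 + 8*r*t + 12*r + 12*t = (r + 2)*(r + 6)*(r + t)
Cancel the common factors (r + 2), (r + t).

(r - 2*t)/(r + 6)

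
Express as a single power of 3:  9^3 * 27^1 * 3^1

3^10

9^3 = 3^6; 27^1 = 3^3; 3^1 = 3^1
Combine exponents: 3^10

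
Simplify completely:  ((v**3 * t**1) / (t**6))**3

v**9/t**15

Inside the bracket: v**3 * (t**-5)
Raise to the power 3: v**9 * (t**-15)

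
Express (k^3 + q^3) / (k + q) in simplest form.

k^2 - k*q + q^2

Apply the sum-of-cubes factorisation and cancel (k + q).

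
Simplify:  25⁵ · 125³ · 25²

5^23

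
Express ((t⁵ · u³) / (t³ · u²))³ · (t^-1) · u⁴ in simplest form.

t⁵*u⁷

Inside the bracket: t² · u¹
Raise to the power 3: t⁶ · u³
Multiply by (t^-1) · u⁴: add exponents.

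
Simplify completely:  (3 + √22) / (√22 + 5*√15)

(-22 - 3*√22 + 15*√15 + 5*√330)/353

Multiply numerator and denominator by -5*√15 + √22.
Denominator becomes -353; numerator becomes -5*√330 - 15*√15 + 3*√22 + 22.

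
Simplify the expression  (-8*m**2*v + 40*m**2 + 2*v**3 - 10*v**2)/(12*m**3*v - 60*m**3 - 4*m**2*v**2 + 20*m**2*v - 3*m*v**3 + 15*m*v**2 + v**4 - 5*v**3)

2/(-3*m + v)

Factor: -8*m**2*v + 40*m**2 + 2*v**3 - 10*v**2 = 2*(2*m + v)*(-2*m + v)*(v - 5);  12*m**3*v - 60*m**3 - 4*m**2*v**2 + 20*m**2*v - 3*m*v**3 + 15*m*v**2 + v**4 - 5*v**3 = (2*m + v)*(v - 5)*(-2*m + v)*(-3*m + v)
Cancel the common factors (-2*m + v), (v - 5), (2*m + v).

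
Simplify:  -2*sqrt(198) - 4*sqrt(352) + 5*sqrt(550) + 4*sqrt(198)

15*sqrt(22)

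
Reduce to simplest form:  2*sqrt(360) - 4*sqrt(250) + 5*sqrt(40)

2*sqrt(10)

2*sqrt(360) = 12*sqrt(10); 4*sqrt(250) = 20*sqrt(10); 5*sqrt(40) = 10*sqrt(10)
Combine: (12 - 20 + 10)·sqrt(10) = 2*sqrt(10)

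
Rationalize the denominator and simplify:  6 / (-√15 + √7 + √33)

Group as (√7 + √33) - √15; multiply by (√7 + √33) + √15, then rationalise the remaining surd.

(-150*√15 - 66*√33 + 246*√7 + 36*√385)/299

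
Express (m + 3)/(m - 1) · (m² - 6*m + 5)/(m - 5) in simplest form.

Factor: m² - 6*m + 5 = (m - 5)·(m - 1)
Cancel the common factors (m - 5), (m - 1).

m + 3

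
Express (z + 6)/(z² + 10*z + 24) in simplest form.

Factor: z² + 10*z + 24 = (z + 4)·(z + 6)
Cancel the common factor (z + 6).

1/(z + 4)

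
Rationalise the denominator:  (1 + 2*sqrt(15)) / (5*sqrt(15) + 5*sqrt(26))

(-30 - sqrt(15) + sqrt(26) + 2*sqrt(390))/55

Multiply numerator and denominator by -5*sqrt(26) + 5*sqrt(15).
Denominator becomes -275; numerator becomes -10*sqrt(390) - 5*sqrt(26) + 5*sqrt(15) + 150.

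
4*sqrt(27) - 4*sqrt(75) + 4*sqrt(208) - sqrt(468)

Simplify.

4*sqrt(27) = 12*sqrt(3); 4*sqrt(75) = 20*sqrt(3); 4*sqrt(208) = 16*sqrt(13); sqrt(468) = 6*sqrt(13)

-8*sqrt(3) + 10*sqrt(13)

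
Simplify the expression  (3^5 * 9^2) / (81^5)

3^5 = 3^5; 9^2 = 3^4; 81^5 = 3^20
Combine exponents: 3^(-11)

3^(-11)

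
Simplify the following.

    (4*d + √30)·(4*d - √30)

16*d² - 30

Difference of squares with P = 4*d, Q = √30.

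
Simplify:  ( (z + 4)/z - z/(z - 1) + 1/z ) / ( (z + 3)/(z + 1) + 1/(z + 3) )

(4*z³ + 11*z² - 8*z - 15)/(z⁴ + 6*z³ + 3*z² - 10*z)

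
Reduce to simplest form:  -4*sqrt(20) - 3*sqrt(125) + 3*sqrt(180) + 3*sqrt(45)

4*sqrt(20) = 8*sqrt(5); 3*sqrt(125) = 15*sqrt(5); 3*sqrt(180) = 18*sqrt(5); 3*sqrt(45) = 9*sqrt(5)
Combine: (-8 - 15 + 18 + 9)·sqrt(5) = 4*sqrt(5)

4*sqrt(5)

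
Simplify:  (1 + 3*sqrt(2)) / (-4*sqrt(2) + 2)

Multiply numerator and denominator by 2 + 4*sqrt(2).
Denominator becomes -28; numerator becomes 10*sqrt(2) + 26.

(-13 - 5*sqrt(2))/14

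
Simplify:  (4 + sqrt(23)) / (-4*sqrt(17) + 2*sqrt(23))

(-2*sqrt(391) - 8*sqrt(17) - 23 - 4*sqrt(23))/90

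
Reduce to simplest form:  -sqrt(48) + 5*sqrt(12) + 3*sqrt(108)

sqrt(48) = 4*sqrt(3); 5*sqrt(12) = 10*sqrt(3); 3*sqrt(108) = 18*sqrt(3)
Combine: (-4 + 10 + 18)·sqrt(3) = 24*sqrt(3)

24*sqrt(3)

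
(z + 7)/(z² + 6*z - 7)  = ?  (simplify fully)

Factor: z² + 6*z - 7 = (z - 1)·(z + 7)
Cancel the common factor (z + 7).

1/(z - 1)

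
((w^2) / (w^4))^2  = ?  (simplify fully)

w^(-4)

Inside the bracket: (w^-2)
Raise to the power 2: (w^-4)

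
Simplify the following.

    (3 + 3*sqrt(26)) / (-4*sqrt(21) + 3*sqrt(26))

Multiply numerator and denominator by 3*sqrt(26) + 4*sqrt(21).
Denominator becomes -102; numerator becomes 9*sqrt(26) + 12*sqrt(21) + 234 + 12*sqrt(546).

(-4*sqrt(546) - 78 - 4*sqrt(21) - 3*sqrt(26))/34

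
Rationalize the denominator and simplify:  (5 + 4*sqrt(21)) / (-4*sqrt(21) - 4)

(-79 - sqrt(21))/80

Multiply numerator and denominator by -4 + 4*sqrt(21).
Denominator becomes -320; numerator becomes 4*sqrt(21) + 316.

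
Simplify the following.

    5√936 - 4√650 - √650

5√936 = 30*√26; 4√650 = 20*√26; √650 = 5*√26
Combine: (30 - 20 - 5)·√26 = 5*√26

5*√26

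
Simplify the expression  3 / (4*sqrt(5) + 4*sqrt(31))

(-3*sqrt(5) + 3*sqrt(31))/104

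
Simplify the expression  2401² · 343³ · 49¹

2401² = 7^8; 343³ = 7^9; 49¹ = 7^2
Combine exponents: 7^19

7^19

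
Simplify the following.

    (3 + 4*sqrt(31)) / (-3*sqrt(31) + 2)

Multiply numerator and denominator by 2 + 3*sqrt(31).
Denominator becomes -275; numerator becomes 17*sqrt(31) + 378.

(-378 - 17*sqrt(31))/275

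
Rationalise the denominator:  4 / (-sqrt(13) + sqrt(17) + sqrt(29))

(-132*sqrt(13) + 4*sqrt(29) + 100*sqrt(17) + 8*sqrt(6409))/883

Group as (sqrt(17) + sqrt(29)) - sqrt(13); multiply by (sqrt(17) + sqrt(29)) + sqrt(13), then rationalise the remaining surd.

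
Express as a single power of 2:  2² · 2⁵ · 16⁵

2² = 2^2; 2⁵ = 2^5; 16⁵ = 2^20
Combine exponents: 2^27

2^27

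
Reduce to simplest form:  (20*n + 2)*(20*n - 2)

400*n^2 - 4

(20*n)^2 - (2)^2 = 400*n^2 - 4.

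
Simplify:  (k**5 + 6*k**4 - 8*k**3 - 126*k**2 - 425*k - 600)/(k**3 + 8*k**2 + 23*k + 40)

Factor: k**5 + 6*k**4 - 8*k**3 - 126*k**2 - 425*k - 600 = (k + 5)*(k**2 + 3*k + 8)*(k - 5)*(k + 3);  k**3 + 8*k**2 + 23*k + 40 = (k**2 + 3*k + 8)*(k + 5)
Cancel the common factors (k**2 + 3*k + 8), (k + 5).

k**2 - 2*k - 15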